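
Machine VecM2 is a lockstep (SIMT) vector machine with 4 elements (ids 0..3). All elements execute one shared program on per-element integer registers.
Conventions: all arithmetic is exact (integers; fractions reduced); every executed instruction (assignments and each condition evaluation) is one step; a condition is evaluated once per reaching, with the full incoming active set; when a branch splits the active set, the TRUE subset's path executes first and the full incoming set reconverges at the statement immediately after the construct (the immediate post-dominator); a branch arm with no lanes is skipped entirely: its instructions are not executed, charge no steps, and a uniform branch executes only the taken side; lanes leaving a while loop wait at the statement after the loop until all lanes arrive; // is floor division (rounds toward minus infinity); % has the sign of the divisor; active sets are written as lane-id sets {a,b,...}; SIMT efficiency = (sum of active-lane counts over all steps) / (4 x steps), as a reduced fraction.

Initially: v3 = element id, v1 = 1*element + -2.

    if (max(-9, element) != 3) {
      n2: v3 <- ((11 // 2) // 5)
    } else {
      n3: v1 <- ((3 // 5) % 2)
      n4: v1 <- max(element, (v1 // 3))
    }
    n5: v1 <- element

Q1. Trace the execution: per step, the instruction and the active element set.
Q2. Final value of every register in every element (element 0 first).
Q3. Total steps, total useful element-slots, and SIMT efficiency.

step 0: eval (max(-9, element) != 3) {0,1,2,3}
step 1: v3 <- ((11 // 2) // 5)       {0,1,2}
step 2: v1 <- ((3 // 5) % 2)         {3}
step 3: v1 <- max(element, (v1 // 3)) {3}
step 4: v1 <- element                {0,1,2,3}

Answer: 5 steps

v3: 1,1,1,3
v1: 0,1,2,3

steps = 5; useful = 13; efficiency = 13/20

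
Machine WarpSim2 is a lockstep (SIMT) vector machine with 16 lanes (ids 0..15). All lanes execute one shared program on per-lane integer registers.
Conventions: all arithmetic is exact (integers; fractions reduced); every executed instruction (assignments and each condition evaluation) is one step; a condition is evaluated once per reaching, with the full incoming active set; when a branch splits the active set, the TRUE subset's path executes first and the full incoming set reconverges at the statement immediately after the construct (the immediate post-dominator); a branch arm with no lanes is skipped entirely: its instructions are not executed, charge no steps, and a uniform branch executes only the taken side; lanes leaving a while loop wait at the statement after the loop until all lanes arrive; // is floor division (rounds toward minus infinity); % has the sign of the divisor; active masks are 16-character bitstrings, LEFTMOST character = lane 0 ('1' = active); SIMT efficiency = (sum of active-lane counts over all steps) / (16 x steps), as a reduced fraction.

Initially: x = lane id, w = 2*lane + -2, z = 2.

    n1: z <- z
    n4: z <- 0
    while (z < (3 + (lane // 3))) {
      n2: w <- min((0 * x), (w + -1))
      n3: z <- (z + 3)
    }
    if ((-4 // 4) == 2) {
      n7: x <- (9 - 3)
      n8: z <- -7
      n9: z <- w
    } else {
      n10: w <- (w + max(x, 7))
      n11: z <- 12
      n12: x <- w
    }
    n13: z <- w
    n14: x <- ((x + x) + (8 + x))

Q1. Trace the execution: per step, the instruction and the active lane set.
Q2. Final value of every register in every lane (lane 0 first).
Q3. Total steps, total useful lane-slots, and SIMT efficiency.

step 0: z <- z                       1111111111111111
step 1: z <- 0                       1111111111111111
step 2: eval (z < (3 + (lane // 3))) 1111111111111111
step 3: w <- min((0 * x), (w + -1))  1111111111111111
step 4: z <- (z + 3)                 1111111111111111
step 5: eval (z < (3 + (lane // 3))) 1111111111111111
step 6: w <- min((0 * x), (w + -1))  0001111111111111
step 7: z <- (z + 3)                 0001111111111111
step 8: eval (z < (3 + (lane // 3))) 0001111111111111
step 9: w <- min((0 * x), (w + -1))  0000000000001111
step 10: z <- (z + 3)                 0000000000001111
step 11: eval (z < (3 + (lane // 3))) 0000000000001111
step 12: eval ((-4 // 4) == 2)        1111111111111111
step 13: w <- (w + max(x, 7))         1111111111111111
step 14: z <- 12                      1111111111111111
step 15: x <- w                       1111111111111111
step 16: z <- w                       1111111111111111
step 17: x <- ((x + x) + (8 + x))     1111111111111111

Answer: 18 steps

x: 20,26,29,26,26,26,26,26,29,32,35,38,38,41,44,47
w: 4,6,7,6,6,6,6,6,7,8,9,10,10,11,12,13
z: 4,6,7,6,6,6,6,6,7,8,9,10,10,11,12,13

steps = 18; useful = 243; efficiency = 243/288 = 27/32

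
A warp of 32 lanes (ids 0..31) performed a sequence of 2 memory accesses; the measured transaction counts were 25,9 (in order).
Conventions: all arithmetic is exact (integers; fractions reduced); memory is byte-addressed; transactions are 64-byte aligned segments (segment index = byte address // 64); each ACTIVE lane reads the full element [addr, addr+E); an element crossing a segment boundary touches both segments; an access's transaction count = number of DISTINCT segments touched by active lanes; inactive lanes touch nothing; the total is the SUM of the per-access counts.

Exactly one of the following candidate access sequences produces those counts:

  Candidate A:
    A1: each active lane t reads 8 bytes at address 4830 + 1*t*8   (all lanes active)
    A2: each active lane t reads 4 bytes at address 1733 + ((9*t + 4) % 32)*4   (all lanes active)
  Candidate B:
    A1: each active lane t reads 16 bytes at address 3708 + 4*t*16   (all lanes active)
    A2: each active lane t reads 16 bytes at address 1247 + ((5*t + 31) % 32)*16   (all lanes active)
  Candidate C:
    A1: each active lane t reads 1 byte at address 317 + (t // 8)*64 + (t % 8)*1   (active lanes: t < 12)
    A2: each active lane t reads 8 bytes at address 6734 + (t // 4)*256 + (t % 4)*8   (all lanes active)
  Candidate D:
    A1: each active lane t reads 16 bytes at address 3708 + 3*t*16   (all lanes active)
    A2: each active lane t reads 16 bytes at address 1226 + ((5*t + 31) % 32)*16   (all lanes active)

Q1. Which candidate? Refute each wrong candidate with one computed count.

A: A1 gives 5 transactions, not 25
B: A1 gives 33 transactions, not 25
C: A1 gives 3 transactions, not 25
D: all counts match (25,9)

Answer: D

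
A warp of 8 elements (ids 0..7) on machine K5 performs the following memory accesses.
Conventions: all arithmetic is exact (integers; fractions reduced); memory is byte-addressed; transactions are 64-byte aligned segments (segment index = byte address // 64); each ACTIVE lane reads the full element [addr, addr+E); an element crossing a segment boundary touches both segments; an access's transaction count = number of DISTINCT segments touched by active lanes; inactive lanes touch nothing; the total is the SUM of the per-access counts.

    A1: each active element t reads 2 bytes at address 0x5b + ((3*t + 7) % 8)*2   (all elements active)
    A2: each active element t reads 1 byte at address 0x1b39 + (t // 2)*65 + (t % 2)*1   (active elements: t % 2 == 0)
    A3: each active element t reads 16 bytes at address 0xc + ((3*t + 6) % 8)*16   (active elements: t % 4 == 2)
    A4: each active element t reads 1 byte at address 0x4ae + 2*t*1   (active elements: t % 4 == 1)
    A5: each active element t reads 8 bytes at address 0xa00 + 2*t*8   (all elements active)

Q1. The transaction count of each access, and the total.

A1: 1 transaction
A2: 4 transactions
A3: 2 transactions
A4: 1 transaction
A5: 2 transactions

Answer: 1,4,2,1,2; total 10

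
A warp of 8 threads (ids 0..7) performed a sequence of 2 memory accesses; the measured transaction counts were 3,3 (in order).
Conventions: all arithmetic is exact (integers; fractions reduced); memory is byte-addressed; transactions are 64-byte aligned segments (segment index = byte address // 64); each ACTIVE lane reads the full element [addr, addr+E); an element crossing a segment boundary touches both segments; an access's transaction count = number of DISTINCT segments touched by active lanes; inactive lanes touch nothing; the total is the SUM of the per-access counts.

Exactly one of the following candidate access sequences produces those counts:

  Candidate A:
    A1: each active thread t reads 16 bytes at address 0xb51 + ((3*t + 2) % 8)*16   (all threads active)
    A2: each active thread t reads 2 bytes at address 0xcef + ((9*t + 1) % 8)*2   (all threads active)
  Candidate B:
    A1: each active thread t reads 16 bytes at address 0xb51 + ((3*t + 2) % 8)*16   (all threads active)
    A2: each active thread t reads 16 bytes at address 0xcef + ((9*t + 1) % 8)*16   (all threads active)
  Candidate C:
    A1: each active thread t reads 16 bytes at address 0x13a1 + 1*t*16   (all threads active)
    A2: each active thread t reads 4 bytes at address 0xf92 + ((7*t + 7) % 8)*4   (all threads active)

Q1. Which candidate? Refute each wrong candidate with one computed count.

A: A2 gives 1 transaction, not 3
C: A2 gives 1 transaction, not 3
B: all counts match (3,3)

Answer: B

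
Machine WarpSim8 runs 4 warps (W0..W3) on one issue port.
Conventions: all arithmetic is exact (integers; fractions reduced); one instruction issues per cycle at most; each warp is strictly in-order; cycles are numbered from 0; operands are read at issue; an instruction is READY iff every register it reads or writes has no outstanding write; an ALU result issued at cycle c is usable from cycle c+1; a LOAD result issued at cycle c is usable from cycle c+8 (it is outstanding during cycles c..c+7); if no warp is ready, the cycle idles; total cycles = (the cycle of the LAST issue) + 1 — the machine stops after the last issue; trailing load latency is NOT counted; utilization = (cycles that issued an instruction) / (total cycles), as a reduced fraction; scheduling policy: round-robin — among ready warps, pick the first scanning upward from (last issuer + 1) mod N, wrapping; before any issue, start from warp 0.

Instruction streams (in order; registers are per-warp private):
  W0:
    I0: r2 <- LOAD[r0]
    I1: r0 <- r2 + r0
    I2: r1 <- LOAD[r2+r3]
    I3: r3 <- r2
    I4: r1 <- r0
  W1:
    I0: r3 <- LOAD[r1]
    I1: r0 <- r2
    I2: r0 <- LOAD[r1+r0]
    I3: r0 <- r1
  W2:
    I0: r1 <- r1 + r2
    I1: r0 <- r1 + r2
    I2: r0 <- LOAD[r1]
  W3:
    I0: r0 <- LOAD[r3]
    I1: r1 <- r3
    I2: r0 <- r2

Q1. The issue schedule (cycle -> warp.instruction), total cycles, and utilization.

cycle 0: W0.I0
cycle 1: W1.I0
cycle 2: W2.I0
cycle 3: W3.I0
cycle 4: W1.I1
cycle 5: W2.I1
cycle 6: W3.I1
cycle 7: W1.I2
cycle 8: W2.I2
cycle 9: W0.I1
cycle 10: W0.I2
cycle 11: W3.I2
cycle 12: W0.I3
cycle 13: idle
cycle 14: idle
cycle 15: W1.I3
cycle 16: idle
cycle 17: idle
cycle 18: W0.I4

Answer: 19 cycles, utilization 15/19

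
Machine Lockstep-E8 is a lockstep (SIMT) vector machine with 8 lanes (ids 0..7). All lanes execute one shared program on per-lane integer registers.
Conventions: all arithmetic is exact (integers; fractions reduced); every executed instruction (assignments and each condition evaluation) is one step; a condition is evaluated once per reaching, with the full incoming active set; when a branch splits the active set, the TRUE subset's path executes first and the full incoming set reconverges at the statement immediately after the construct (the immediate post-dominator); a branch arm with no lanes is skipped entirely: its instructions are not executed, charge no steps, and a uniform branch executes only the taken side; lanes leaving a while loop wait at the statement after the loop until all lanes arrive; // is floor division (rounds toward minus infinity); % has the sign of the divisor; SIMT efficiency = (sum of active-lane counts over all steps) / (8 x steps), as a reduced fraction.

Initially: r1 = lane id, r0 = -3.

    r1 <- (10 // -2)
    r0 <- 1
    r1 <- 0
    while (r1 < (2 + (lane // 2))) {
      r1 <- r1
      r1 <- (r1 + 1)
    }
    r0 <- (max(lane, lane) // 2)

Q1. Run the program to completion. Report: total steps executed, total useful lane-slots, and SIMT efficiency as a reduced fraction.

Answer: 20 steps, 124 useful, 31/40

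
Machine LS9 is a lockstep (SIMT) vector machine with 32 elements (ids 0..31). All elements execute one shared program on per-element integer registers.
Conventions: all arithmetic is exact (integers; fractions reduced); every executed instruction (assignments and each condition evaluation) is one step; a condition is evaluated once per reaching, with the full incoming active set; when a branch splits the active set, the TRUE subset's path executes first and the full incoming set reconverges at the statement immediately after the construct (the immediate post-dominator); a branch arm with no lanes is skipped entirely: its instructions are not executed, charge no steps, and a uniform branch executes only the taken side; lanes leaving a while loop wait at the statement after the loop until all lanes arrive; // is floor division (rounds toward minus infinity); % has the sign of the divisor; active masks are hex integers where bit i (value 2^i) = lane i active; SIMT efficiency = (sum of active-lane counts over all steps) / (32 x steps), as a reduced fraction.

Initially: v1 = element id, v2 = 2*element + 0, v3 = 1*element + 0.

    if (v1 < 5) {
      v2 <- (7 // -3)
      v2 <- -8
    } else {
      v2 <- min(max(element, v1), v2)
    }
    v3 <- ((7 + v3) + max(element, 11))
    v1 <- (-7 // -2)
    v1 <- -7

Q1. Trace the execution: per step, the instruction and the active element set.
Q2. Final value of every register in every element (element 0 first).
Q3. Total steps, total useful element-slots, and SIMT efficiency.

step 0: eval (v1 < 5)                0xffffffff
step 1: v2 <- (7 // -3)              0x0000001f
step 2: v2 <- -8                     0x0000001f
step 3: v2 <- min(max(element, v1), v2) 0xffffffe0
step 4: v3 <- ((7 + v3) + max(element, 11)) 0xffffffff
step 5: v1 <- (-7 // -2)             0xffffffff
step 6: v1 <- -7                     0xffffffff

Answer: 7 steps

v1: -7,-7,-7,-7,-7,-7,-7,-7,-7,-7,-7,-7,-7,-7,-7,-7,-7,-7,-7,-7,-7,-7,-7,-7,-7,-7,-7,-7,-7,-7,-7,-7
v2: -8,-8,-8,-8,-8,5,6,7,8,9,10,11,12,13,14,15,16,17,18,19,20,21,22,23,24,25,26,27,28,29,30,31
v3: 18,19,20,21,22,23,24,25,26,27,28,29,31,33,35,37,39,41,43,45,47,49,51,53,55,57,59,61,63,65,67,69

steps = 7; useful = 165; efficiency = 165/224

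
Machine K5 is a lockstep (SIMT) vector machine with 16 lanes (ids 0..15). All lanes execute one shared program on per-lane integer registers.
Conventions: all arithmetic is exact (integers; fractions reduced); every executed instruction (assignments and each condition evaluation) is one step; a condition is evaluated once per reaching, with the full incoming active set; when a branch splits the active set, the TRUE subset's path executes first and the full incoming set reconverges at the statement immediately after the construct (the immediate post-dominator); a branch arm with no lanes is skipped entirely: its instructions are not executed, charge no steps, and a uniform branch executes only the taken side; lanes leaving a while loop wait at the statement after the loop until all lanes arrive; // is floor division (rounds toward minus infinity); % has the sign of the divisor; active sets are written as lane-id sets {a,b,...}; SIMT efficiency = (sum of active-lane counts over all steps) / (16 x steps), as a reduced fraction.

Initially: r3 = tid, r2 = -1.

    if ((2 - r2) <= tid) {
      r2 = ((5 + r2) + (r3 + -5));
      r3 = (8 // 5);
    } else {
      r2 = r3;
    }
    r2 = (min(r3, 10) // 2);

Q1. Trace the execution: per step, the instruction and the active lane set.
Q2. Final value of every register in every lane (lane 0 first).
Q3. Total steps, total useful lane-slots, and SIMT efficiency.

step 0: eval ((2 - r2) <= tid)       {0,1,2,3,4,5,6,7,8,9,10,11,12,13,14,15}
step 1: r2 <- ((5 + r2) + (r3 + -5)) {3,4,5,6,7,8,9,10,11,12,13,14,15}
step 2: r3 <- (8 // 5)               {3,4,5,6,7,8,9,10,11,12,13,14,15}
step 3: r2 <- r3                     {0,1,2}
step 4: r2 <- (min(r3, 10) // 2)     {0,1,2,3,4,5,6,7,8,9,10,11,12,13,14,15}

Answer: 5 steps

r3: 0,1,2,1,1,1,1,1,1,1,1,1,1,1,1,1
r2: 0,0,1,0,0,0,0,0,0,0,0,0,0,0,0,0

steps = 5; useful = 61; efficiency = 61/80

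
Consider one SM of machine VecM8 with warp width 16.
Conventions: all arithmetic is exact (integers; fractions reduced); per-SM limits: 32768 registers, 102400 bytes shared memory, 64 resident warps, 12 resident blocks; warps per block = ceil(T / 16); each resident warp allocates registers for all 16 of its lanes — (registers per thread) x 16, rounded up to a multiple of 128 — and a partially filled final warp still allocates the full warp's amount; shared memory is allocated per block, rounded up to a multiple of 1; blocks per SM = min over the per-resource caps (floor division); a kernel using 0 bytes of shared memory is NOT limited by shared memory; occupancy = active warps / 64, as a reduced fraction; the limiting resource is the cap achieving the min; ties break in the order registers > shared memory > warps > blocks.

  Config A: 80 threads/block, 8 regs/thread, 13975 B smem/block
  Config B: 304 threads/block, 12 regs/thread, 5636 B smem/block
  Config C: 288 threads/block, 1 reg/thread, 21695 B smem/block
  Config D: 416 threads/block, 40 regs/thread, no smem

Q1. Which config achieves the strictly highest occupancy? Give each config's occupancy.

occupancies: A 35/64, B 57/64, C 27/32, D 13/32

Answer: B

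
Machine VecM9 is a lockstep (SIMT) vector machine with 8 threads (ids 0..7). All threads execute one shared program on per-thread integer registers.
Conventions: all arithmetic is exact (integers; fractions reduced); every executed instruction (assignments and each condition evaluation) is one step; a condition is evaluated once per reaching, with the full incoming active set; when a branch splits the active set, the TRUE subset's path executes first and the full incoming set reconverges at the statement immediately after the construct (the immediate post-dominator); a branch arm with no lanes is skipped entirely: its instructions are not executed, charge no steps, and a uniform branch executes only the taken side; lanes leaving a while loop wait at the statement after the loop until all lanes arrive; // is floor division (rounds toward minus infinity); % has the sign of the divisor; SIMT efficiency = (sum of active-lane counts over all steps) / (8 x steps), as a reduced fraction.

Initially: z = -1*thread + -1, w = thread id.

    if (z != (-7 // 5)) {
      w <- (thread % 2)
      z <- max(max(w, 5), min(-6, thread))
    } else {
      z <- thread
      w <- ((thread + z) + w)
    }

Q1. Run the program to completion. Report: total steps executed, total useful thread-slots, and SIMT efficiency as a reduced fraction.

Answer: 5 steps, 24 useful, 3/5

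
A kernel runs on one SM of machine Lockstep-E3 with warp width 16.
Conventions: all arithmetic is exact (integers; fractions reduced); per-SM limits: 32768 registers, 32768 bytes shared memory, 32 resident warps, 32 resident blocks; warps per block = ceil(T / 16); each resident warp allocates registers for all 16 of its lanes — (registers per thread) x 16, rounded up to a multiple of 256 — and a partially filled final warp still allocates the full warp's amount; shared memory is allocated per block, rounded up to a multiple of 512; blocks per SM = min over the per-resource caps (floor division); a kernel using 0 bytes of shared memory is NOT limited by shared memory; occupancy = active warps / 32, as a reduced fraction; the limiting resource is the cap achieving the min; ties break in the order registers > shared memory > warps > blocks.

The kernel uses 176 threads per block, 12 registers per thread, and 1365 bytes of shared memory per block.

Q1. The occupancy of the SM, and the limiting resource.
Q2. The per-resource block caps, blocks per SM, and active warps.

Answer: occupancy 11/16, limited by warps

registers: 11 blocks
shared memory: 21 blocks
warps: 2 blocks
blocks: 32 blocks

Answer: 2 blocks, 22 active warps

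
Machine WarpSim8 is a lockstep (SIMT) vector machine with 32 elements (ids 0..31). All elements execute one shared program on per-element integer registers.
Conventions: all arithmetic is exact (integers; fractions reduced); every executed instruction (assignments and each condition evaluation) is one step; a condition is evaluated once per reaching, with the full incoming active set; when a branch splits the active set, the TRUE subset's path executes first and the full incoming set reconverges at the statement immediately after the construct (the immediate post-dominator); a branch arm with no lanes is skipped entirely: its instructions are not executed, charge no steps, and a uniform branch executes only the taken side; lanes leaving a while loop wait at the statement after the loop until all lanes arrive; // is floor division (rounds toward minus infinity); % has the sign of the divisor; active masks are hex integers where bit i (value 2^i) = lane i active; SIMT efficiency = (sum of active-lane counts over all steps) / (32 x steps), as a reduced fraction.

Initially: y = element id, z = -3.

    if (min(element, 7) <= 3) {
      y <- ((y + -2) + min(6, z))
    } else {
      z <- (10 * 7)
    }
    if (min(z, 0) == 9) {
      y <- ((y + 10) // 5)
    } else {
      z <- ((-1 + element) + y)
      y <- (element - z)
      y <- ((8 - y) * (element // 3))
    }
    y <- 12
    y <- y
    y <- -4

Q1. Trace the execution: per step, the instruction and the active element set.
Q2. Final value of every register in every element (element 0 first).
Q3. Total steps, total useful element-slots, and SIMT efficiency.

step 0: eval (min(element, 7) <= 3)  0xffffffff
step 1: y <- ((y + -2) + min(6, z))  0x0000000f
step 2: z <- (10 * 7)                0xfffffff0
step 3: eval (min(z, 0) == 9)        0xffffffff
step 4: z <- ((-1 + element) + y)    0xffffffff
step 5: y <- (element - z)           0xffffffff
step 6: y <- ((8 - y) * (element // 3)) 0xffffffff
step 7: y <- 12                      0xffffffff
step 8: y <- y                       0xffffffff
step 9: y <- -4                      0xffffffff

Answer: 10 steps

y: -4,-4,-4,-4,-4,-4,-4,-4,-4,-4,-4,-4,-4,-4,-4,-4,-4,-4,-4,-4,-4,-4,-4,-4,-4,-4,-4,-4,-4,-4,-4,-4
z: -6,-4,-2,0,7,9,11,13,15,17,19,21,23,25,27,29,31,33,35,37,39,41,43,45,47,49,51,53,55,57,59,61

steps = 10; useful = 288; efficiency = 288/320 = 9/10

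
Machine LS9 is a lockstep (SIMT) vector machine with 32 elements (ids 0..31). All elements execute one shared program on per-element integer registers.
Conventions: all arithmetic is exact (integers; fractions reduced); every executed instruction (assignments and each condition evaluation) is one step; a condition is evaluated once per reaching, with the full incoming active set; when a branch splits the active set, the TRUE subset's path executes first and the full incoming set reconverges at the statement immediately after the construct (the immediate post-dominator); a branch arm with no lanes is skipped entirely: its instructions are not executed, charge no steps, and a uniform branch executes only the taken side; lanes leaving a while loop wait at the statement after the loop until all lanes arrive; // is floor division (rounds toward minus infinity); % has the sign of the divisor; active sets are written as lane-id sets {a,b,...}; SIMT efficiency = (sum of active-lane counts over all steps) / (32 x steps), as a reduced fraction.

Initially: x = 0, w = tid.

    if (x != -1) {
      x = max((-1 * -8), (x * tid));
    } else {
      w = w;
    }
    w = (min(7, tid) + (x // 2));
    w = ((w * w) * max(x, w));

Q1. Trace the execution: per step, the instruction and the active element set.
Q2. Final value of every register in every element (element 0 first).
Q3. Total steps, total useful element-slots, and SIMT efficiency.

step 0: eval (x != -1)               {0,1,2,3,4,5,6,7,8,9,10,11,12,13,14,15,16,17,18,19,20,21,22,23,24,25,26,27,28,29,30,31}
step 1: x <- max((-1 * -8), (x * tid)) {0,1,2,3,4,5,6,7,8,9,10,11,12,13,14,15,16,17,18,19,20,21,22,23,24,25,26,27,28,29,30,31}
step 2: w <- (min(7, tid) + (x // 2)) {0,1,2,3,4,5,6,7,8,9,10,11,12,13,14,15,16,17,18,19,20,21,22,23,24,25,26,27,28,29,30,31}
step 3: w <- ((w * w) * max(x, w))   {0,1,2,3,4,5,6,7,8,9,10,11,12,13,14,15,16,17,18,19,20,21,22,23,24,25,26,27,28,29,30,31}

Answer: 4 steps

x: 8,8,8,8,8,8,8,8,8,8,8,8,8,8,8,8,8,8,8,8,8,8,8,8,8,8,8,8,8,8,8,8
w: 128,200,288,392,512,729,1000,1331,1331,1331,1331,1331,1331,1331,1331,1331,1331,1331,1331,1331,1331,1331,1331,1331,1331,1331,1331,1331,1331,1331,1331,1331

steps = 4; useful = 128; efficiency = 128/128 = 1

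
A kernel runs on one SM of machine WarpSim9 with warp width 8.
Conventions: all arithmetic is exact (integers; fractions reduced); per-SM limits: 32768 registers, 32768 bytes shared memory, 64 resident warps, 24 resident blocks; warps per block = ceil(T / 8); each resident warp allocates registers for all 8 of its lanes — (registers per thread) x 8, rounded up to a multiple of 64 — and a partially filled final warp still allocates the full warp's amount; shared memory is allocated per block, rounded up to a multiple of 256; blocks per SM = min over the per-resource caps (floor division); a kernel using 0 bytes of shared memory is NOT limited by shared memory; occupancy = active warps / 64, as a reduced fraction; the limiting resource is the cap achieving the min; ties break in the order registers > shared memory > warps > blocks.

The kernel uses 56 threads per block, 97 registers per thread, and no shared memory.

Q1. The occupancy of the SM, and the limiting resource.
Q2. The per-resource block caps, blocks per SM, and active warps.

Answer: occupancy 35/64, limited by registers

registers: 5 blocks
shared memory: no limit (kernel uses none)
warps: 9 blocks
blocks: 24 blocks

Answer: 5 blocks, 35 active warps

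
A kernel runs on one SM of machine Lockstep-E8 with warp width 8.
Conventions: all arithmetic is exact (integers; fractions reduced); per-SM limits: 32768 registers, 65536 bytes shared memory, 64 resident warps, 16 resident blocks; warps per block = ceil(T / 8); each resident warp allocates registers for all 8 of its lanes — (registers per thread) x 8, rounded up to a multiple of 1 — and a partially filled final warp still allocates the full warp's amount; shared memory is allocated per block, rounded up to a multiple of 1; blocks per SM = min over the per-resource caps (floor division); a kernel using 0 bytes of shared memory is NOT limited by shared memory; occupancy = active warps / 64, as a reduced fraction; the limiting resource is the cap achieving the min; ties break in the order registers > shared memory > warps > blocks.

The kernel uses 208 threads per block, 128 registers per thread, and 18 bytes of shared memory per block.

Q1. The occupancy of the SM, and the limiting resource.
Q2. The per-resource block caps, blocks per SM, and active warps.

Answer: occupancy 13/32, limited by registers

registers: 1 block
shared memory: 3640 blocks
warps: 2 blocks
blocks: 16 blocks

Answer: 1 block, 26 active warps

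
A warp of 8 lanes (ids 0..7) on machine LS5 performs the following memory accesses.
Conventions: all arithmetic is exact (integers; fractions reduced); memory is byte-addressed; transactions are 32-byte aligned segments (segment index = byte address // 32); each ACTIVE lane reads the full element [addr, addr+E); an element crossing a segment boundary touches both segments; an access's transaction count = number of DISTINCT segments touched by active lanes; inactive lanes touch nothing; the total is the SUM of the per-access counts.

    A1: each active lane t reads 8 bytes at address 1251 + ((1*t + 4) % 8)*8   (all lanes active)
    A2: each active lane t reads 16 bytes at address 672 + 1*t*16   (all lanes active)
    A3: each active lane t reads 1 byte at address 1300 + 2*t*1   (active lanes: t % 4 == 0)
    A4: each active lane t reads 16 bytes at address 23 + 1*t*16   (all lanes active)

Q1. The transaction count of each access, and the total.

A1: 3 transactions
A2: 4 transactions
A3: 1 transaction
A4: 5 transactions

Answer: 3,4,1,5; total 13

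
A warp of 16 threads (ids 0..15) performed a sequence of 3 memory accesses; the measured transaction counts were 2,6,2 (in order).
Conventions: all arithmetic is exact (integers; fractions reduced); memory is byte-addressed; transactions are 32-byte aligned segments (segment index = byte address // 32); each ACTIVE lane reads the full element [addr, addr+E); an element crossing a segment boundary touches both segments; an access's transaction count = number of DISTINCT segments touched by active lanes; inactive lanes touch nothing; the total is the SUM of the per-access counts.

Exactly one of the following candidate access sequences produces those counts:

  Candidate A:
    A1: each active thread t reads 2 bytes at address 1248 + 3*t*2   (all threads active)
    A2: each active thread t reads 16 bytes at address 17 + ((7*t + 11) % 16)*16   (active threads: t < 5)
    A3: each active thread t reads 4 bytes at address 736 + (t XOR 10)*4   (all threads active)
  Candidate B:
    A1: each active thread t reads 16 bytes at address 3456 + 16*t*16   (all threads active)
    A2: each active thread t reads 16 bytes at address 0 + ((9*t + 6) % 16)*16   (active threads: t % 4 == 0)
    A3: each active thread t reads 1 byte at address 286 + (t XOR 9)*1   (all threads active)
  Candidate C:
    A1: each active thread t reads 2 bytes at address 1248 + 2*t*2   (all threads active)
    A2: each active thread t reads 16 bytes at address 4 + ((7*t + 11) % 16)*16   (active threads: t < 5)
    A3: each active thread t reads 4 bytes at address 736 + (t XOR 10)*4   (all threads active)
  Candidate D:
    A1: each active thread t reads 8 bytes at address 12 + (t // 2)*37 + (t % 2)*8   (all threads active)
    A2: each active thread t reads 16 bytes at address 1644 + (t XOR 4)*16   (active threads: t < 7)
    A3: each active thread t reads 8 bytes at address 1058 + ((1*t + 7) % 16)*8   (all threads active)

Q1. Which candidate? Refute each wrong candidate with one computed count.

A: A1 gives 3 transactions, not 2
B: A1 gives 16 transactions, not 2
D: A1 gives 9 transactions, not 2
C: all counts match (2,6,2)

Answer: C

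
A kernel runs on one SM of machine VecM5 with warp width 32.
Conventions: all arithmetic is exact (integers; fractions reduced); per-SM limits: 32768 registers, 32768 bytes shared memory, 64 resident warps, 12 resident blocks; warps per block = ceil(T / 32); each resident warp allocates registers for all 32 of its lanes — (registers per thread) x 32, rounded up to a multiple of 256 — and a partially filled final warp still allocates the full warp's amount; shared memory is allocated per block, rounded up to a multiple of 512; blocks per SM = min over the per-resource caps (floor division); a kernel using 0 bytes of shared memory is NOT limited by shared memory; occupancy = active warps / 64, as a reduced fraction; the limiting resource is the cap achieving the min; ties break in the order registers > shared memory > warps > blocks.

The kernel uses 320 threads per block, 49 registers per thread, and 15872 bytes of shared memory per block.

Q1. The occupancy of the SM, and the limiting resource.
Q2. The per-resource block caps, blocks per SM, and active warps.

Answer: occupancy 5/32, limited by registers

registers: 1 block
shared memory: 2 blocks
warps: 6 blocks
blocks: 12 blocks

Answer: 1 block, 10 active warps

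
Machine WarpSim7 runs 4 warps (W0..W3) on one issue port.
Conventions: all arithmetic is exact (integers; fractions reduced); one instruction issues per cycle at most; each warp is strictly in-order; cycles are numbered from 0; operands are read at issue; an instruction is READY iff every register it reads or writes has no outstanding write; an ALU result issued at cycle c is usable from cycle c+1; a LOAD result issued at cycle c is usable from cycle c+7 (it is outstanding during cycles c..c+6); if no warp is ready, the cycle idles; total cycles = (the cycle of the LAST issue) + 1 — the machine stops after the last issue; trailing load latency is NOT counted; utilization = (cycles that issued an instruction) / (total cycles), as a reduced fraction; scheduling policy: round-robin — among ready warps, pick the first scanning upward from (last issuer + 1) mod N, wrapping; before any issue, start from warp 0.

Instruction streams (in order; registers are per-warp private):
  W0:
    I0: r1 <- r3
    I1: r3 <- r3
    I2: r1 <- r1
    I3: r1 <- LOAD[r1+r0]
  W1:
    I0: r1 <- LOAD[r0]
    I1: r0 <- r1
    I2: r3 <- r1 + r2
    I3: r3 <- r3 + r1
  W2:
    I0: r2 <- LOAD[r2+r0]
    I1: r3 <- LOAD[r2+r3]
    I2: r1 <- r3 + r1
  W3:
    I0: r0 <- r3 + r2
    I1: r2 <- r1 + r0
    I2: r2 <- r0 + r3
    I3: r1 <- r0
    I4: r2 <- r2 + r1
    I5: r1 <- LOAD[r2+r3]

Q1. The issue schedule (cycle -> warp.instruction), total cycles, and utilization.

cycle 0: W0.I0
cycle 1: W1.I0
cycle 2: W2.I0
cycle 3: W3.I0
cycle 4: W0.I1
cycle 5: W3.I1
cycle 6: W0.I2
cycle 7: W3.I2
cycle 8: W0.I3
cycle 9: W1.I1
cycle 10: W2.I1
cycle 11: W3.I3
cycle 12: W1.I2
cycle 13: W3.I4
cycle 14: W1.I3
cycle 15: W3.I5
cycle 16: idle
cycle 17: W2.I2

Answer: 18 cycles, utilization 17/18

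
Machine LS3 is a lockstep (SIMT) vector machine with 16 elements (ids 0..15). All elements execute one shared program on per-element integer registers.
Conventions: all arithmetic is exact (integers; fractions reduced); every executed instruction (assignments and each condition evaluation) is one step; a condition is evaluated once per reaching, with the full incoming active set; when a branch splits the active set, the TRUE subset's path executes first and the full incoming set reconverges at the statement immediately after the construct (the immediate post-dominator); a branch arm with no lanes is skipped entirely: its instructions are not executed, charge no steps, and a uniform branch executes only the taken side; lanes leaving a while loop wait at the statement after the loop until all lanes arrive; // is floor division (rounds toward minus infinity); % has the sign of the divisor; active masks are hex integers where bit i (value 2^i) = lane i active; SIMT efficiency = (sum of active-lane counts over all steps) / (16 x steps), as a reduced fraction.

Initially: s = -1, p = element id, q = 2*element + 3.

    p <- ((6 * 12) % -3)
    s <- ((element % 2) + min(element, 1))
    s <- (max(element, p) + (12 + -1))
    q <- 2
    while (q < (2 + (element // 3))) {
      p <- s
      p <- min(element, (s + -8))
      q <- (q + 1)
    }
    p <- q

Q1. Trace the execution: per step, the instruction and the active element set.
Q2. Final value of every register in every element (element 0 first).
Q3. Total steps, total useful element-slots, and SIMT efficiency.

step 0: p <- ((6 * 12) % -3)         0xffff
step 1: s <- ((element % 2) + min(element, 1)) 0xffff
step 2: s <- (max(element, p) + (12 + -1)) 0xffff
step 3: q <- 2                       0xffff
step 4: eval (q < (2 + (element // 3))) 0xffff
step 5: p <- s                       0xfff8
step 6: p <- min(element, (s + -8))  0xfff8
step 7: q <- (q + 1)                 0xfff8
step 8: eval (q < (2 + (element // 3))) 0xfff8
step 9: p <- s                       0xffc0
step 10: p <- min(element, (s + -8))  0xffc0
step 11: q <- (q + 1)                 0xffc0
step 12: eval (q < (2 + (element // 3))) 0xffc0
step 13: p <- s                       0xfe00
step 14: p <- min(element, (s + -8))  0xfe00
step 15: q <- (q + 1)                 0xfe00
step 16: eval (q < (2 + (element // 3))) 0xfe00
step 17: p <- s                       0xf000
step 18: p <- min(element, (s + -8))  0xf000
step 19: q <- (q + 1)                 0xf000
step 20: eval (q < (2 + (element // 3))) 0xf000
step 21: p <- s                       0x8000
step 22: p <- min(element, (s + -8))  0x8000
step 23: q <- (q + 1)                 0x8000
step 24: eval (q < (2 + (element // 3))) 0x8000
step 25: p <- q                       0xffff

Answer: 26 steps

s: 11,12,13,14,15,16,17,18,19,20,21,22,23,24,25,26
p: 2,2,2,3,3,3,4,4,4,5,5,5,6,6,6,7
q: 2,2,2,3,3,3,4,4,4,5,5,5,6,6,6,7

steps = 26; useful = 236; efficiency = 236/416 = 59/104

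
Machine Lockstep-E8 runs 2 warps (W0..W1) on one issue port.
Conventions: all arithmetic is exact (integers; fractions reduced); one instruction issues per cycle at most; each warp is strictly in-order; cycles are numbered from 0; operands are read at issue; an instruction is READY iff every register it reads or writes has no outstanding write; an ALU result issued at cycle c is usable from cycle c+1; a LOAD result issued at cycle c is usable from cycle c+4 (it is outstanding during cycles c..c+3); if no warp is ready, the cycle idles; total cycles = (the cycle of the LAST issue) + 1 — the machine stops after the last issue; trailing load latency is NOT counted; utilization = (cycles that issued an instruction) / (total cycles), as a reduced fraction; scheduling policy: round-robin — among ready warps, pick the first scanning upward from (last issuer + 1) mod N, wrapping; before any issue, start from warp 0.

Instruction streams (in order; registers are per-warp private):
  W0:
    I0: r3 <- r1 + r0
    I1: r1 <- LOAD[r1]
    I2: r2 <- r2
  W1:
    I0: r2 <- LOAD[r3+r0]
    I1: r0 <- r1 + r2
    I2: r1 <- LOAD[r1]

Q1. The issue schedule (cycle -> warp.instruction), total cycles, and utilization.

cycle 0: W0.I0
cycle 1: W1.I0
cycle 2: W0.I1
cycle 3: W0.I2
cycle 4: idle
cycle 5: W1.I1
cycle 6: W1.I2

Answer: 7 cycles, utilization 6/7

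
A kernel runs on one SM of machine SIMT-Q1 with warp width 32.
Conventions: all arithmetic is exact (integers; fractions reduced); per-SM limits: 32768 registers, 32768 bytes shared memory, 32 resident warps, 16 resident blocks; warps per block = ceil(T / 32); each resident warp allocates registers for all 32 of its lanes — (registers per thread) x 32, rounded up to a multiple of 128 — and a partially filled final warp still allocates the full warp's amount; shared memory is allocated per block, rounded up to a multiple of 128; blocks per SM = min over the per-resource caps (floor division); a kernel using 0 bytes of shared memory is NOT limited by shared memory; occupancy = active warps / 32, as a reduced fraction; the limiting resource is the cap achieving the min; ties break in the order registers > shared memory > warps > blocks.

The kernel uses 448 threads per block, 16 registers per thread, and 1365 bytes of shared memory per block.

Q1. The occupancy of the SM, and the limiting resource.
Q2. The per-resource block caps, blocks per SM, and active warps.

Answer: occupancy 7/8, limited by warps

registers: 4 blocks
shared memory: 23 blocks
warps: 2 blocks
blocks: 16 blocks

Answer: 2 blocks, 28 active warps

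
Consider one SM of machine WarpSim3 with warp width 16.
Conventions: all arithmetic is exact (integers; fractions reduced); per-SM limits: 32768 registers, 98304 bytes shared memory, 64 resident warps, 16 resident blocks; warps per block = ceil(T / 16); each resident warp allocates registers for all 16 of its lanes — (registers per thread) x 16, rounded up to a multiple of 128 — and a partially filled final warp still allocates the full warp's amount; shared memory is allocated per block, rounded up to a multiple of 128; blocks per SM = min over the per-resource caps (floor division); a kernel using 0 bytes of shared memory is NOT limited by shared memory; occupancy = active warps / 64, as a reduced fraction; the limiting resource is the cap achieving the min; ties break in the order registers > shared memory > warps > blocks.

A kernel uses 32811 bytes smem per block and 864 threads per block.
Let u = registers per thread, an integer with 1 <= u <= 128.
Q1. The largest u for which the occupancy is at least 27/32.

Answer: u = 32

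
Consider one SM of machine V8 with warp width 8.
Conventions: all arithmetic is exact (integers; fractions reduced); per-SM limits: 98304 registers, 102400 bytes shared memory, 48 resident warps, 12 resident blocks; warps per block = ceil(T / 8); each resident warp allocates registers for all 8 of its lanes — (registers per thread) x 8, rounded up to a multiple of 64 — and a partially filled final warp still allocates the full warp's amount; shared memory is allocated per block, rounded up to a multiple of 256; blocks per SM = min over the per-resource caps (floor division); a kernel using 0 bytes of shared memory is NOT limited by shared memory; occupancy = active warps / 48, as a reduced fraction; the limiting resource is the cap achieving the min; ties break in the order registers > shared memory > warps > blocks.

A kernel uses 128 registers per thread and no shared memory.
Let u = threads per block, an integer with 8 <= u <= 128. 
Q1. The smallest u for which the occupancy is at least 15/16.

Answer: u = 25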